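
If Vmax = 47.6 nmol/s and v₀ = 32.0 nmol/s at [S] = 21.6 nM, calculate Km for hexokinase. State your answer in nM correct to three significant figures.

10.5 nM

v/Vmax = 32.0/47.6 = 0.6723 = [S]/(Km+[S]).
So Km + [S] = [S]/0.6723 = 32.13 nM, giving Km = 32.13 − 21.6 = 10.5 nM.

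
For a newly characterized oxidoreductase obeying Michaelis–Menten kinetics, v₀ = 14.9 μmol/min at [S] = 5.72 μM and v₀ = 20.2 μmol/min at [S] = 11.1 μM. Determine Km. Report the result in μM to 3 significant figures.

In reciprocal form, 1/v = (Km/Vmax)·(1/[S]) + 1/Vmax. The two points give (1/[S], 1/v) = (0.1748, 0.06711) and (0.09009, 0.04950).
Slope = (0.06711 − 0.04950)/(0.1748 − 0.09009) = 0.2078; intercept = 0.06711 − 0.2078×0.1748 = 0.03078.
Vmax = 1/intercept = 32.5 μmol/min; Km = slope × Vmax = 0.2078 × 32.5 = 6.75 μM.

6.75 μM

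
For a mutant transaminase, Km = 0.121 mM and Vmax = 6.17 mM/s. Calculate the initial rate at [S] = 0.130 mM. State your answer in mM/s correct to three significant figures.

3.20 mM/s

v = Vmax·[S]/(Km + [S]) = 6.17 × 0.130 / (0.121 + 0.130)
  = 0.8021 / 0.2510 = 3.20 mM/s.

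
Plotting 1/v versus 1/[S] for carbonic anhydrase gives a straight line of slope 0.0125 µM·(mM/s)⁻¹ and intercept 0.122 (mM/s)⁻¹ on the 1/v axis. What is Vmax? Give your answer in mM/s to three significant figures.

The y-intercept of a Lineweaver–Burk plot equals 1/Vmax, so Vmax = 1/0.122 = 8.20 mM/s.

8.20 mM/s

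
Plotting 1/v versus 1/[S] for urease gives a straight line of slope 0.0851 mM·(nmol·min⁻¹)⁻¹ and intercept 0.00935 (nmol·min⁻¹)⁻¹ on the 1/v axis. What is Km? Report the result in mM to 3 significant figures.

9.10 mM

y-intercept = 1/Vmax ⇒ Vmax = 107 nmol·min⁻¹; slope = Km/Vmax ⇒ Km = slope × Vmax.
Km = 0.0851 × 107 = 9.10 mM.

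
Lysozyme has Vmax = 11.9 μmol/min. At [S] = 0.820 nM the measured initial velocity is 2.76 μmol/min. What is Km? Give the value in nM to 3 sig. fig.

2.72 nM

v/Vmax = 2.76/11.9 = 0.2319 = [S]/(Km+[S]).
So Km + [S] = [S]/0.2319 = 3.536 nM, giving Km = 3.536 − 0.820 = 2.72 nM.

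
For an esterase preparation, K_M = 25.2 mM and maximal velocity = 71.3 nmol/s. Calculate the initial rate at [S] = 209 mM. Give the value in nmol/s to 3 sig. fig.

63.6 nmol/s

[S]/(Km+[S]) = 209/234.2 = 0.8924, the fractional saturation.
v = 0.8924 × Vmax = 0.8924 × 71.3 = 63.6 nmol/s.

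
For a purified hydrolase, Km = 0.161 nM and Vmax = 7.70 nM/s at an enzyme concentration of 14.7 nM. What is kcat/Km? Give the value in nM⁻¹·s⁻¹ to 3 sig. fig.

kcat = Vmax/[E]total = 7.70/14.7 = 0.524 s⁻¹.
kcat/Km = 0.524/0.161 = 3.25 nM⁻¹·s⁻¹.

3.25 nM⁻¹·s⁻¹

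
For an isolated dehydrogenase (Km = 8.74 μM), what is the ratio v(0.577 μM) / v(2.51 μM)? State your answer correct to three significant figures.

0.278

Since Vmax cancels, v₂/v₁ = [S]₂(Km+[S]₁) / [S]₁(Km+[S]₂).
= 0.577×(8.74+2.51) / (2.51×(8.74+0.577)) = 6.491/23.39 = 0.278.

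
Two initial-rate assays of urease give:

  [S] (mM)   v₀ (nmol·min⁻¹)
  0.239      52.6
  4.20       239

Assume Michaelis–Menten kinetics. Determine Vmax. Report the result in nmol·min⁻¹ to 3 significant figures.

From v = Vmax[S]/(Km+[S]), each point gives Vmax = v(Km+[S])/[S].
Equating: 52.6(Km+0.239)/0.239 = 239(Km+4.20)/4.20.
220.1·Km + 52.6 = 56.90·Km + 239, so (220.1 − 56.90)·Km = 239 − 52.6.
Km = 186.4/163.2 = 1.14 mM; then Vmax = 52.6(1.14+0.239)/0.239 = 304 nmol·min⁻¹.

304 nmol·min⁻¹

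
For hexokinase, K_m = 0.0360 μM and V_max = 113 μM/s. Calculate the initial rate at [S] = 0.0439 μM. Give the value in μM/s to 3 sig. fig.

[S]/(Km+[S]) = 0.0439/0.07990 = 0.5494, the fractional saturation.
v = 0.5494 × Vmax = 0.5494 × 113 = 62.1 μM/s.

62.1 μM/s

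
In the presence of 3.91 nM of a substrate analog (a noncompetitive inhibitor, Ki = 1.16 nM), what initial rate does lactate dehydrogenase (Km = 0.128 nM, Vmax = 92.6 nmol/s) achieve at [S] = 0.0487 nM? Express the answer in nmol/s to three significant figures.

5.84 nmol/s

With α = 1 + [I]/Ki = 1 + 3.91/1.16 = 4.371, the noncompetitive rate law is v = (Vmax/α)·[S] / (Km + [S]).
v = (92.6/4.371)×0.0487 / (0.128 + 0.0487) = 1.032/0.1767 = 5.84 nmol/s.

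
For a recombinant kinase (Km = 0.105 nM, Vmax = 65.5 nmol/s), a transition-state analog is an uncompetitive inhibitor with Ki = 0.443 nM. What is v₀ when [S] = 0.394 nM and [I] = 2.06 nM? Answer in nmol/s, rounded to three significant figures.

With α = 1 + [I]/Ki = 1 + 2.06/0.443 = 5.650, the uncompetitive rate law is v = (Vmax/α)·[S] / (Km/α + [S]).
v = (65.5/5.650)×0.394 / (0.105/5.650 + 0.394) = 4.568/0.4126 = 11.1 nmol/s.

11.1 nmol/s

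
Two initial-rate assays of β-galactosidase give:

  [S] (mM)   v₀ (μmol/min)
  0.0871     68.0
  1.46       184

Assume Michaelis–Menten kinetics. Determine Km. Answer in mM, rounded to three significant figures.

From v = Vmax[S]/(Km+[S]), each point gives Vmax = v(Km+[S])/[S].
Equating: 68.0(Km+0.0871)/0.0871 = 184(Km+1.46)/1.46.
780.7·Km + 68.0 = 126.0·Km + 184, so (780.7 − 126.0)·Km = 184 − 68.0.
Km = 116.0/654.7 = 0.177 mM; then Vmax = 68.0(0.177+0.0871)/0.0871 = 206 μmol/min.

0.177 mM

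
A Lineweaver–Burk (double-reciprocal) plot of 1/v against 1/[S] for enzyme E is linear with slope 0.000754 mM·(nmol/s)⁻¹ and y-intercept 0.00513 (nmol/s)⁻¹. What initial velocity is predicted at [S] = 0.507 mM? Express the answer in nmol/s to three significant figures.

The y-intercept is 1/Vmax, so Vmax = 1/0.00513 = 195 nmol/s.
The slope is Km/Vmax, so Km = 0.000754 × 195 = 0.147 mM.
Then v = 195 × 0.507/(0.147 + 0.507) = 151 nmol/s.

151 nmol/s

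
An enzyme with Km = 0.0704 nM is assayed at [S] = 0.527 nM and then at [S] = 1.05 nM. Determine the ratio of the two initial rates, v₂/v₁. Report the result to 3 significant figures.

1.06

The fractional saturations are [S]/(Km+[S]) = 0.527/0.5974 = 0.8822 and 1.05/1.120 = 0.9372.
v₂/v₁ is just their ratio: 0.9372/0.8822 = 1.06.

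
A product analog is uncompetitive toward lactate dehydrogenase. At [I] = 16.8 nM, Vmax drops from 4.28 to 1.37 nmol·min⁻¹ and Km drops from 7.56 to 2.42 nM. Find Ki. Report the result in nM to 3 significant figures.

7.91 nM

Uncompetitive: Vmax,app = Vmax/α (and Km,app = Km/α) with α = 1 + [I]/Ki.
α = Vmax/Vmax,app = 4.28/1.37 = 3.124.
Since α = 1 + [I]/Ki, [I]/Ki = 3.124 − 1 = 2.124 and Ki = 16.8/2.124 = 7.91 nM.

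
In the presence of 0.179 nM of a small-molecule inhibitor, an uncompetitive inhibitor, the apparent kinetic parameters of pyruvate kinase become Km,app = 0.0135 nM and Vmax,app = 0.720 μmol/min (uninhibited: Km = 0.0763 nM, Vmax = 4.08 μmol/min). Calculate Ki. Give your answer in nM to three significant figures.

Uncompetitive: Vmax,app = Vmax/α (and Km,app = Km/α) with α = 1 + [I]/Ki.
α = Vmax/Vmax,app = 4.08/0.720 = 5.667.
Since α = 1 + [I]/Ki, [I]/Ki = 5.667 − 1 = 4.667 and Ki = 0.179/4.667 = 0.0384 nM.

0.0384 nM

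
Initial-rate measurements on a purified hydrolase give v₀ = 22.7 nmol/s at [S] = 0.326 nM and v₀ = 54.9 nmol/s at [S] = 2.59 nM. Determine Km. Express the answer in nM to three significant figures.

0.665 nM

In reciprocal form, 1/v = (Km/Vmax)·(1/[S]) + 1/Vmax. The two points give (1/[S], 1/v) = (3.067, 0.04405) and (0.3861, 0.01821).
Slope = (0.04405 − 0.01821)/(3.067 − 0.3861) = 0.009636; intercept = 0.04405 − 0.009636×3.067 = 0.01449.
Vmax = 1/intercept = 69.0 nmol/s; Km = slope × Vmax = 0.009636 × 69.0 = 0.665 nM.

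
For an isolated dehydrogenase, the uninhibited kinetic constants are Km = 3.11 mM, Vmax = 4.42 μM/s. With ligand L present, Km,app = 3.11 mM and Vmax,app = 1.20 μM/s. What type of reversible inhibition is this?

Vmax decreases (4.42 → 1.20 μM/s) while Km is unchanged — pure noncompetitive inhibition.

noncompetitive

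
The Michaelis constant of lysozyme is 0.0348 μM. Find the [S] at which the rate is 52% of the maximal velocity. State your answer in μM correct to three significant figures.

v/Vmax = [S]/(Km+[S]) = 0.52, so [S] = Km·0.52/(1 − 0.52) = 0.0348 × 1.083.
[S] = 0.0377 μM.

0.0377 μM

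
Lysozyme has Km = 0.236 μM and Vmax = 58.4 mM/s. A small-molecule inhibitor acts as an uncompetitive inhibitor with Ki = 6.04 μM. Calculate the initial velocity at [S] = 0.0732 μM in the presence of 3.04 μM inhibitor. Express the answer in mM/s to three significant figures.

α = 1 + [I]/Ki = 1 + 3.04/6.04 = 1.503.
For an uncompetitive inhibitor, both parameters are divided by α, giving Vmax/α and Km/α: Km,app = 0.157 μM, Vmax,app = 38.8 mM/s.
v = Vmax,app·[S]/(Km,app + [S]) = 38.8 × 0.0732/(0.157 + 0.0732) = 12.4 mM/s.

12.4 mM/s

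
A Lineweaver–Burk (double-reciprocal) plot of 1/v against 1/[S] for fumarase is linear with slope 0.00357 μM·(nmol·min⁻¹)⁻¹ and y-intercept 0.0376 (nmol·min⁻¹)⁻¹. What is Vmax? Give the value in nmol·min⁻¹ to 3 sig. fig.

The y-intercept of a Lineweaver–Burk plot equals 1/Vmax, so Vmax = 1/0.0376 = 26.6 nmol·min⁻¹.

26.6 nmol·min⁻¹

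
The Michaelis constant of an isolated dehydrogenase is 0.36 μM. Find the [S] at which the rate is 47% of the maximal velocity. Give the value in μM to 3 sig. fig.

0.319 μM

v/Vmax = [S]/(Km+[S]) = 0.47, so [S] = Km·0.47/(1 − 0.47) = 0.36 × 0.8868.
[S] = 0.319 μM.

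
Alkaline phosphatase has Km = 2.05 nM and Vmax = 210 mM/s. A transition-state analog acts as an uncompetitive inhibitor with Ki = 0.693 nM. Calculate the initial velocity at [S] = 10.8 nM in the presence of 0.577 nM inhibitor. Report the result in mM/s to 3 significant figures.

α = 1 + [I]/Ki = 1 + 0.577/0.693 = 1.833.
For an uncompetitive inhibitor, both parameters are divided by α, giving Vmax/α and Km/α: Km,app = 1.12 nM, Vmax,app = 115 mM/s.
v = Vmax,app·[S]/(Km,app + [S]) = 115 × 10.8/(1.12 + 10.8) = 104 mM/s.

104 mM/s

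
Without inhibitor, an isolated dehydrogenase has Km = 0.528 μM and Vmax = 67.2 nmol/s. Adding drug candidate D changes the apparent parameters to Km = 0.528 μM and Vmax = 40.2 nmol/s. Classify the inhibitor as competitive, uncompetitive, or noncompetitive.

noncompetitive

Vmax decreases (67.2 → 40.2 nmol/s) while Km is unchanged — pure noncompetitive inhibition.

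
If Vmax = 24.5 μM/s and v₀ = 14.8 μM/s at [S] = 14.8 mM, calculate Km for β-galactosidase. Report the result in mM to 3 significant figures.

From v = Vmax[S]/(Km+[S]), Km = [S](Vmax − v)/v.
Km = 14.8 × (24.5 − 14.8) / 14.8 = 143.6/14.8 = 9.70 mM.

9.70 mM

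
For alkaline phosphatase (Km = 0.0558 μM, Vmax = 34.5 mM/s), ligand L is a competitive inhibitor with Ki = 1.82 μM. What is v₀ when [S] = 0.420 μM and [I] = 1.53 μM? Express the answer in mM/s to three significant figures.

27.7 mM/s

With α = 1 + [I]/Ki = 1 + 1.53/1.82 = 1.841, the competitive rate law is v = Vmax[S] / (αKm + [S]).
v = 34.5×0.420 / (1.841×0.0558 + 0.420) = 14.49/0.5227 = 27.7 mM/s.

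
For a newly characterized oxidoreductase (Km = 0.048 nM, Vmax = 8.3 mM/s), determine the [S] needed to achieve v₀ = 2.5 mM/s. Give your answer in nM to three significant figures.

0.0207 nM

The required fractional saturation is v/Vmax = 2.5/8.3 = 0.3012.
Then [S]/(Km+[S]) = 0.3012 ⇒ [S] = 0.048 × 0.3012/(1 − 0.3012) = 0.0207 nM.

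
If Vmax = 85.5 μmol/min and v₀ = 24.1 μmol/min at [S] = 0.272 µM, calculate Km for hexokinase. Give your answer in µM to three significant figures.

0.693 µM

v/Vmax = 24.1/85.5 = 0.2819 = [S]/(Km+[S]).
So Km + [S] = [S]/0.2819 = 0.9650 µM, giving Km = 0.9650 − 0.272 = 0.693 µM.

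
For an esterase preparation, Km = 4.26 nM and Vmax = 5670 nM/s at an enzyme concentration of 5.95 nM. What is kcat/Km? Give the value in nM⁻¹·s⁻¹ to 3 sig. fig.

kcat = Vmax/[E]total = 5670/5.95 = 953 s⁻¹.
kcat/Km = 953/4.26 = 224 nM⁻¹·s⁻¹.

224 nM⁻¹·s⁻¹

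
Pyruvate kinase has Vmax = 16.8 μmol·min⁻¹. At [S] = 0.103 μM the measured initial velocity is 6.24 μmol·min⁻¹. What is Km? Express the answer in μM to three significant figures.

From v = Vmax[S]/(Km+[S]), Km = [S](Vmax − v)/v.
Km = 0.103 × (16.8 − 6.24) / 6.24 = 1.088/6.24 = 0.174 μM.

0.174 μM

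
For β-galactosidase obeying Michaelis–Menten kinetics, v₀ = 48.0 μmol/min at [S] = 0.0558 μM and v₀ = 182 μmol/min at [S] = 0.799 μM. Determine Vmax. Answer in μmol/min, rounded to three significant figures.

In reciprocal form, 1/v = (Km/Vmax)·(1/[S]) + 1/Vmax. The two points give (1/[S], 1/v) = (17.92, 0.02083) and (1.252, 0.005495).
Slope = (0.02083 − 0.005495)/(17.92 − 1.252) = 0.0009202; intercept = 0.02083 − 0.0009202×17.92 = 0.004343.
Vmax = 1/intercept = 230 μmol/min; Km = slope × Vmax = 0.0009202 × 230 = 0.212 μM.

230 μmol/min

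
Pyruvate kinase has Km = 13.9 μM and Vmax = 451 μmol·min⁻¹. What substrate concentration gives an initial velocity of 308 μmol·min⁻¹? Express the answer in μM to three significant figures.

29.9 μM

Rearranging v = Vmax[S]/(Km+[S]) gives [S] = Km·v/(Vmax − v).
[S] = 13.9 × 308 / (451 − 308) = 4281/143.0 = 29.9 μM.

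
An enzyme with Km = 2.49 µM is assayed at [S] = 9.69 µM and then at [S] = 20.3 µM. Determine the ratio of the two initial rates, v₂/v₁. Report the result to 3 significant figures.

The fractional saturations are [S]/(Km+[S]) = 9.69/12.18 = 0.7956 and 20.3/22.79 = 0.8907.
v₂/v₁ is just their ratio: 0.8907/0.7956 = 1.12.

1.12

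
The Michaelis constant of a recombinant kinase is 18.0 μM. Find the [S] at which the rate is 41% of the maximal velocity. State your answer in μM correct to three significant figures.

12.5 μM

v/Vmax = [S]/(Km+[S]) = 0.41, so [S] = Km·0.41/(1 − 0.41) = 18.0 × 0.6949.
[S] = 12.5 μM.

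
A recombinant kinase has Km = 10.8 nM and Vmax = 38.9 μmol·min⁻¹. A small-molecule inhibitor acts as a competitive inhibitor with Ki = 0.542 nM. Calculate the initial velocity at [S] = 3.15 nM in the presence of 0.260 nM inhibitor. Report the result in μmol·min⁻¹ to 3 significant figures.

6.41 μmol·min⁻¹

α = 1 + [I]/Ki = 1 + 0.260/0.542 = 1.480.
For a competitive inhibitor, Vmax is unchanged and the apparent Km becomes α·Km: Km,app = 16.0 nM, Vmax,app = 38.9 μmol·min⁻¹.
v = Vmax,app·[S]/(Km,app + [S]) = 38.9 × 3.15/(16.0 + 3.15) = 6.41 μmol·min⁻¹.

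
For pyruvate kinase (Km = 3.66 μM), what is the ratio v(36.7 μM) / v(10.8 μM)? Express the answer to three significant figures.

The fractional saturations are [S]/(Km+[S]) = 10.8/14.46 = 0.7469 and 36.7/40.36 = 0.9093.
v₂/v₁ is just their ratio: 0.9093/0.7469 = 1.22.

1.22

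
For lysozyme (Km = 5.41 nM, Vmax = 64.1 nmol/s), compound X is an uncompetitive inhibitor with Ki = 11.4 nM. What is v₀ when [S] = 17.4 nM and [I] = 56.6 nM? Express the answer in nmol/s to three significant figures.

10.2 nmol/s

α = 1 + [I]/Ki = 1 + 56.6/11.4 = 5.965.
For an uncompetitive inhibitor, both parameters are divided by α, giving Vmax/α and Km/α: Km,app = 0.907 nM, Vmax,app = 10.7 nmol/s.
v = Vmax,app·[S]/(Km,app + [S]) = 10.7 × 17.4/(0.907 + 17.4) = 10.2 nmol/s.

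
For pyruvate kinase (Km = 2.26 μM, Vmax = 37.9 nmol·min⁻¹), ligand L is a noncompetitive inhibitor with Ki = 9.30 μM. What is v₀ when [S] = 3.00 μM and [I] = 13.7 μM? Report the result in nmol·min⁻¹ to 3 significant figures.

With α = 1 + [I]/Ki = 1 + 13.7/9.30 = 2.473, the noncompetitive rate law is v = (Vmax/α)·[S] / (Km + [S]).
v = (37.9/2.473)×3.00 / (2.26 + 3.00) = 45.97/5.260 = 8.74 nmol·min⁻¹.

8.74 nmol·min⁻¹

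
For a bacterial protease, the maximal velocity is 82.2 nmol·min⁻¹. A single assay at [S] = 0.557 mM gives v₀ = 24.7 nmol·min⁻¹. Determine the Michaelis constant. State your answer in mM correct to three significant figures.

1.30 mM

From v = Vmax[S]/(Km+[S]), Km = [S](Vmax − v)/v.
Km = 0.557 × (82.2 − 24.7) / 24.7 = 32.03/24.7 = 1.30 mM.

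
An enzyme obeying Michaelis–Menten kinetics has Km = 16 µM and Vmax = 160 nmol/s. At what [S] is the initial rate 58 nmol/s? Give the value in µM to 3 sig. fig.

Rearranging v = Vmax[S]/(Km+[S]) gives [S] = Km·v/(Vmax − v).
[S] = 16 × 58 / (160 − 58) = 928.0/102.0 = 9.10 µM.

9.10 µM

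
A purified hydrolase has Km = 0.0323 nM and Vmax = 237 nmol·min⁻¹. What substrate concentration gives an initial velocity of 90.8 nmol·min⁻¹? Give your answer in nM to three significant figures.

Rearranging v = Vmax[S]/(Km+[S]) gives [S] = Km·v/(Vmax − v).
[S] = 0.0323 × 90.8 / (237 − 90.8) = 2.933/146.2 = 0.0201 nM.

0.0201 nM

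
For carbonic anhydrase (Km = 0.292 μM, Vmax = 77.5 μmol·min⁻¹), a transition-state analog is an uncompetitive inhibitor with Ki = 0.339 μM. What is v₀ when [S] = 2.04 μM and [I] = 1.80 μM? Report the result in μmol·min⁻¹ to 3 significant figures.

12.0 μmol·min⁻¹

α = 1 + [I]/Ki = 1 + 1.80/0.339 = 6.310.
For an uncompetitive inhibitor, both parameters are divided by α, giving Vmax/α and Km/α: Km,app = 0.0463 μM, Vmax,app = 12.3 μmol·min⁻¹.
v = Vmax,app·[S]/(Km,app + [S]) = 12.3 × 2.04/(0.0463 + 2.04) = 12.0 μmol·min⁻¹.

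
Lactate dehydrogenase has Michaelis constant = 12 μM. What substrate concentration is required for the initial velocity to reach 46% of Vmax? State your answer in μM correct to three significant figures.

v/Vmax = [S]/(Km+[S]) = 0.46, so [S] = Km·0.46/(1 − 0.46) = 12 × 0.8519.
[S] = 10.2 μM.

10.2 μM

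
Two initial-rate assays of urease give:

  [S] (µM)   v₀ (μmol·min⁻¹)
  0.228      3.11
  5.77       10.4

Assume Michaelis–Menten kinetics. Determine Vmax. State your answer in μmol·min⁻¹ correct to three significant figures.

In reciprocal form, 1/v = (Km/Vmax)·(1/[S]) + 1/Vmax. The two points give (1/[S], 1/v) = (4.386, 0.3215) and (0.1733, 0.09615).
Slope = (0.3215 − 0.09615)/(4.386 − 0.1733) = 0.05350; intercept = 0.3215 − 0.05350×4.386 = 0.08688.
Vmax = 1/intercept = 11.5 μmol·min⁻¹; Km = slope × Vmax = 0.05350 × 11.5 = 0.616 µM.

11.5 μmol·min⁻¹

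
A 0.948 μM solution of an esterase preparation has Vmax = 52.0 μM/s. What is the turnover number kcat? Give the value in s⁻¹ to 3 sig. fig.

54.9 s⁻¹

kcat = Vmax/[E]total = 52.0 μM/s / 0.948 μM = 54.9 s⁻¹.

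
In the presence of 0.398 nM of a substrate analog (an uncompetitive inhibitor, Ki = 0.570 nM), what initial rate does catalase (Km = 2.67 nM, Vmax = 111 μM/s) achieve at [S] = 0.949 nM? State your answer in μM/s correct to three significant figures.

α = 1 + [I]/Ki = 1 + 0.398/0.570 = 1.698.
For an uncompetitive inhibitor, both parameters are divided by α, giving Vmax/α and Km/α: Km,app = 1.57 nM, Vmax,app = 65.4 μM/s.
v = Vmax,app·[S]/(Km,app + [S]) = 65.4 × 0.949/(1.57 + 0.949) = 24.6 μM/s.

24.6 μM/s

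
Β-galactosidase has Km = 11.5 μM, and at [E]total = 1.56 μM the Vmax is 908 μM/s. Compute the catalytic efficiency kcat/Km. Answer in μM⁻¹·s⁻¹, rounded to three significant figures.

kcat = Vmax/[E]total = 908/1.56 = 582 s⁻¹.
kcat/Km = 582/11.5 = 50.6 μM⁻¹·s⁻¹.

50.6 μM⁻¹·s⁻¹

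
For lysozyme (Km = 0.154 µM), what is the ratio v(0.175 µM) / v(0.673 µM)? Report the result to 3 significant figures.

The fractional saturations are [S]/(Km+[S]) = 0.673/0.8270 = 0.8138 and 0.175/0.3290 = 0.5319.
v₂/v₁ is just their ratio: 0.5319/0.8138 = 0.654.

0.654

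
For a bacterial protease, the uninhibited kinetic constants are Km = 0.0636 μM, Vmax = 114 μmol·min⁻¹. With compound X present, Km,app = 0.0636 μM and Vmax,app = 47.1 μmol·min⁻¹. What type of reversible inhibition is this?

noncompetitive

Vmax decreases (114 → 47.1 μmol·min⁻¹) while Km is unchanged — pure noncompetitive inhibition.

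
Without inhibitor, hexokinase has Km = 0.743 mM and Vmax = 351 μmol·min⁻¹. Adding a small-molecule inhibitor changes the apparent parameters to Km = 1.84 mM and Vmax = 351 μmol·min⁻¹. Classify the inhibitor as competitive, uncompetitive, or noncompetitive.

Km increases (0.743 → 1.84 mM) while Vmax is unchanged — the hallmark of competitive inhibition.

competitive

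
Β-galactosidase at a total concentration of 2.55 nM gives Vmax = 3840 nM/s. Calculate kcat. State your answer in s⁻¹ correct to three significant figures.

kcat = Vmax/[E]total = 3840 nM/s / 2.55 nM = 1510 s⁻¹.

1510 s⁻¹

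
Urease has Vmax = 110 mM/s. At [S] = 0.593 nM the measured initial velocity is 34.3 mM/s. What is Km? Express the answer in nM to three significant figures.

From v = Vmax[S]/(Km+[S]), Km = [S](Vmax − v)/v.
Km = 0.593 × (110 − 34.3) / 34.3 = 44.89/34.3 = 1.31 nM.

1.31 nM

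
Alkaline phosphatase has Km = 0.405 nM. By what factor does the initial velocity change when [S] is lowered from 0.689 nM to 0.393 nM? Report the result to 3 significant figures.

The fractional saturations are [S]/(Km+[S]) = 0.689/1.094 = 0.6298 and 0.393/0.7980 = 0.4925.
v₂/v₁ is just their ratio: 0.4925/0.6298 = 0.782.

0.782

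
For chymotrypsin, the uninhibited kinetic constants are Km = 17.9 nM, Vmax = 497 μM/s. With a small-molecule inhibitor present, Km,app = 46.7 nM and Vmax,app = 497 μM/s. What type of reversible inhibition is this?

competitive

Km increases (17.9 → 46.7 nM) while Vmax is unchanged — the hallmark of competitive inhibition.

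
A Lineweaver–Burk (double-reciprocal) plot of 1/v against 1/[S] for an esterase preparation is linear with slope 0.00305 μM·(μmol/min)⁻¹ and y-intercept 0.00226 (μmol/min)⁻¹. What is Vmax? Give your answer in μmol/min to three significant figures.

The y-intercept of a Lineweaver–Burk plot equals 1/Vmax, so Vmax = 1/0.00226 = 442 μmol/min.

442 μmol/min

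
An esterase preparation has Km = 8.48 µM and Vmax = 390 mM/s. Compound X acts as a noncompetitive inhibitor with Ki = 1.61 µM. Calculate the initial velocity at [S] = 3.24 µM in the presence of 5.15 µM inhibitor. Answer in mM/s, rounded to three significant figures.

25.7 mM/s

α = 1 + [I]/Ki = 1 + 5.15/1.61 = 4.199.
For a noncompetitive inhibitor, Vmax is reduced to Vmax/α while Km is unchanged: Km,app = 8.48 µM, Vmax,app = 92.9 mM/s.
v = Vmax,app·[S]/(Km,app + [S]) = 92.9 × 3.24/(8.48 + 3.24) = 25.7 mM/s.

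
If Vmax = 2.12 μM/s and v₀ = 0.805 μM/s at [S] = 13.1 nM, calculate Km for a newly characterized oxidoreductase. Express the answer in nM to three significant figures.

21.4 nM

v/Vmax = 0.805/2.12 = 0.3797 = [S]/(Km+[S]).
So Km + [S] = [S]/0.3797 = 34.50 nM, giving Km = 34.50 − 13.1 = 21.4 nM.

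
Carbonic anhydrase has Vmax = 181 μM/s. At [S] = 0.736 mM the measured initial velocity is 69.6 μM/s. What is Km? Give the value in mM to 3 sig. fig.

From v = Vmax[S]/(Km+[S]), Km = [S](Vmax − v)/v.
Km = 0.736 × (181 − 69.6) / 69.6 = 81.99/69.6 = 1.18 mM.

1.18 mM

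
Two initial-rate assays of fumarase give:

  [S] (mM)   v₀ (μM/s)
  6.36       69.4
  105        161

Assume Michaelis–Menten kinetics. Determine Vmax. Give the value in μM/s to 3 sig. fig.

In reciprocal form, 1/v = (Km/Vmax)·(1/[S]) + 1/Vmax. The two points give (1/[S], 1/v) = (0.1572, 0.01441) and (0.009524, 0.006211).
Slope = (0.01441 − 0.006211)/(0.1572 − 0.009524) = 0.05550; intercept = 0.01441 − 0.05550×0.1572 = 0.005683.
Vmax = 1/intercept = 176 μM/s; Km = slope × Vmax = 0.05550 × 176 = 9.77 mM.

176 μM/s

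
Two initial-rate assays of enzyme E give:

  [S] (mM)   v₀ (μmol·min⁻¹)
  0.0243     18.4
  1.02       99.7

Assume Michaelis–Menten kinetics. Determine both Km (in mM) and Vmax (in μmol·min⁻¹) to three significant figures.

Km = 0.123 mM; Vmax = 112 μmol·min⁻¹

In reciprocal form, 1/v = (Km/Vmax)·(1/[S]) + 1/Vmax. The two points give (1/[S], 1/v) = (41.15, 0.05435) and (0.9804, 0.01003).
Slope = (0.05435 − 0.01003)/(41.15 − 0.9804) = 0.001103; intercept = 0.05435 − 0.001103×41.15 = 0.008949.
Vmax = 1/intercept = 112 μmol·min⁻¹; Km = slope × Vmax = 0.001103 × 112 = 0.123 mM.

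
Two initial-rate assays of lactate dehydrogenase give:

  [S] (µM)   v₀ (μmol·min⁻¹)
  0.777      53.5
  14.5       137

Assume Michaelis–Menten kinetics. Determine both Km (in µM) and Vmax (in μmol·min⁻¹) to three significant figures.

Km = 1.41 µM; Vmax = 150 μmol·min⁻¹

From v = Vmax[S]/(Km+[S]), each point gives Vmax = v(Km+[S])/[S].
Equating: 53.5(Km+0.777)/0.777 = 137(Km+14.5)/14.5.
68.85·Km + 53.5 = 9.448·Km + 137, so (68.85 − 9.448)·Km = 137 − 53.5.
Km = 83.50/59.41 = 1.41 µM; then Vmax = 53.5(1.41+0.777)/0.777 = 150 μmol·min⁻¹.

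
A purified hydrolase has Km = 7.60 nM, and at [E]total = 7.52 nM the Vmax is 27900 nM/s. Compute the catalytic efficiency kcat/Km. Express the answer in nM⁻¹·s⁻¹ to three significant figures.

kcat = Vmax/[E]total = 27900/7.52 = 3710 s⁻¹.
kcat/Km = 3710/7.60 = 488 nM⁻¹·s⁻¹.

488 nM⁻¹·s⁻¹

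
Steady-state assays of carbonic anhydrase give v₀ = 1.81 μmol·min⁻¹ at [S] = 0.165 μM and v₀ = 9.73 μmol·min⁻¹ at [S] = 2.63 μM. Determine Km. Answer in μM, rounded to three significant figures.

In reciprocal form, 1/v = (Km/Vmax)·(1/[S]) + 1/Vmax. The two points give (1/[S], 1/v) = (6.061, 0.5525) and (0.3802, 0.1028).
Slope = (0.5525 − 0.1028)/(6.061 − 0.3802) = 0.07917; intercept = 0.5525 − 0.07917×6.061 = 0.07267.
Vmax = 1/intercept = 13.8 μmol·min⁻¹; Km = slope × Vmax = 0.07917 × 13.8 = 1.09 μM.

1.09 μM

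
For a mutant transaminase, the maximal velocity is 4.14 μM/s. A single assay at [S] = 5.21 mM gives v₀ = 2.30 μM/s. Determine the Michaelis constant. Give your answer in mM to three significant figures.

v/Vmax = 2.30/4.14 = 0.5556 = [S]/(Km+[S]).
So Km + [S] = [S]/0.5556 = 9.378 mM, giving Km = 9.378 − 5.21 = 4.17 mM.

4.17 mM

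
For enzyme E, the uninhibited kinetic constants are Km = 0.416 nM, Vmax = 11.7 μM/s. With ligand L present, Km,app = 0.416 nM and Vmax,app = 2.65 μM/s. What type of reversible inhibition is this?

Vmax decreases (11.7 → 2.65 μM/s) while Km is unchanged — pure noncompetitive inhibition.

noncompetitive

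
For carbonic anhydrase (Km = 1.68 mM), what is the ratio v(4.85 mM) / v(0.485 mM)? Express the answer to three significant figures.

The fractional saturations are [S]/(Km+[S]) = 0.485/2.165 = 0.2240 and 4.85/6.530 = 0.7427.
v₂/v₁ is just their ratio: 0.7427/0.2240 = 3.32.

3.32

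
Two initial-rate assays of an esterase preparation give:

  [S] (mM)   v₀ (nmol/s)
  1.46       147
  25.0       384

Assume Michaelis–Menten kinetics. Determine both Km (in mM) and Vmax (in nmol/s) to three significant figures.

From v = Vmax[S]/(Km+[S]), each point gives Vmax = v(Km+[S])/[S].
Equating: 147(Km+1.46)/1.46 = 384(Km+25.0)/25.0.
100.7·Km + 147 = 15.36·Km + 384, so (100.7 − 15.36)·Km = 384 − 147.
Km = 237.0/85.32 = 2.78 mM; then Vmax = 147(2.78+1.46)/1.46 = 427 nmol/s.

Km = 2.78 mM; Vmax = 427 nmol/s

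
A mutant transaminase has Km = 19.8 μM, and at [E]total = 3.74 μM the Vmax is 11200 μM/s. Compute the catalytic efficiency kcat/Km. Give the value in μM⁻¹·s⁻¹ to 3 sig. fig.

kcat = Vmax/[E]total = 11200/3.74 = 2990 s⁻¹.
kcat/Km = 2990/19.8 = 151 μM⁻¹·s⁻¹.

151 μM⁻¹·s⁻¹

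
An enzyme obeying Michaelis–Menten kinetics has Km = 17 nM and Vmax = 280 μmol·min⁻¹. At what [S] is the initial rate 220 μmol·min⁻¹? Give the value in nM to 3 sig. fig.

Rearranging v = Vmax[S]/(Km+[S]) gives [S] = Km·v/(Vmax − v).
[S] = 17 × 220 / (280 − 220) = 3740/60.00 = 62.3 nM.

62.3 nM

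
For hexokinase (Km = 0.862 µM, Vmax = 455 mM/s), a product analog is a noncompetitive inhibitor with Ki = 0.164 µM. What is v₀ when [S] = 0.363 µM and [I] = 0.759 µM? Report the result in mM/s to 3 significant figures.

With α = 1 + [I]/Ki = 1 + 0.759/0.164 = 5.628, the noncompetitive rate law is v = (Vmax/α)·[S] / (Km + [S]).
v = (455/5.628)×0.363 / (0.862 + 0.363) = 29.35/1.225 = 24.0 mM/s.

24.0 mM/s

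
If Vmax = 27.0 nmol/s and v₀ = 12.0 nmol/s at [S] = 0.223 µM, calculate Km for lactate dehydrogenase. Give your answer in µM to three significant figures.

0.279 µM

v/Vmax = 12.0/27.0 = 0.4444 = [S]/(Km+[S]).
So Km + [S] = [S]/0.4444 = 0.5018 µM, giving Km = 0.5018 − 0.223 = 0.279 µM.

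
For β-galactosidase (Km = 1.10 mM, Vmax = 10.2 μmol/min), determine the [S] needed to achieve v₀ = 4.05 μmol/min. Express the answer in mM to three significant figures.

Rearranging v = Vmax[S]/(Km+[S]) gives [S] = Km·v/(Vmax − v).
[S] = 1.10 × 4.05 / (10.2 − 4.05) = 4.455/6.150 = 0.724 mM.

0.724 mM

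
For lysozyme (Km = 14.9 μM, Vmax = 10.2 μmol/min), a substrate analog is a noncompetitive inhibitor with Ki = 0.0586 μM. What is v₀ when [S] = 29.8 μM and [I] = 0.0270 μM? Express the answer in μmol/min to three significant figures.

α = 1 + [I]/Ki = 1 + 0.0270/0.0586 = 1.461.
For a noncompetitive inhibitor, Vmax is reduced to Vmax/α while Km is unchanged: Km,app = 14.9 μM, Vmax,app = 6.98 μmol/min.
v = Vmax,app·[S]/(Km,app + [S]) = 6.98 × 29.8/(14.9 + 29.8) = 4.66 μmol/min.

4.66 μmol/min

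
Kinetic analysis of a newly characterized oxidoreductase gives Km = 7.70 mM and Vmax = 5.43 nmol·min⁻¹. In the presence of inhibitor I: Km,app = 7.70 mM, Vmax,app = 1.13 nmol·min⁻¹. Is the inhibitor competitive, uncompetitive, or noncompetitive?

noncompetitive

Vmax decreases (5.43 → 1.13 nmol·min⁻¹) while Km is unchanged — pure noncompetitive inhibition.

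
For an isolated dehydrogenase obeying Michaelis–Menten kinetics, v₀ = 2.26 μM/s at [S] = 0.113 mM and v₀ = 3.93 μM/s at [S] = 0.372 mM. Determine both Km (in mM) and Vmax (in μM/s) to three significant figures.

Km = 0.177 mM; Vmax = 5.80 μM/s

In reciprocal form, 1/v = (Km/Vmax)·(1/[S]) + 1/Vmax. The two points give (1/[S], 1/v) = (8.850, 0.4425) and (2.688, 0.2545).
Slope = (0.4425 − 0.2545)/(8.850 − 2.688) = 0.03052; intercept = 0.4425 − 0.03052×8.850 = 0.1724.
Vmax = 1/intercept = 5.80 μM/s; Km = slope × Vmax = 0.03052 × 5.80 = 0.177 mM.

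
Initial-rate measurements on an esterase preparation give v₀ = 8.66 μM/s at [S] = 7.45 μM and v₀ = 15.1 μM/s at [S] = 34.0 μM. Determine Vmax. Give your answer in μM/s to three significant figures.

19.1 μM/s

In reciprocal form, 1/v = (Km/Vmax)·(1/[S]) + 1/Vmax. The two points give (1/[S], 1/v) = (0.1342, 0.1155) and (0.02941, 0.06623).
Slope = (0.1155 − 0.06623)/(0.1342 − 0.02941) = 0.4699; intercept = 0.1155 − 0.4699×0.1342 = 0.05241.
Vmax = 1/intercept = 19.1 μM/s; Km = slope × Vmax = 0.4699 × 19.1 = 8.97 μM.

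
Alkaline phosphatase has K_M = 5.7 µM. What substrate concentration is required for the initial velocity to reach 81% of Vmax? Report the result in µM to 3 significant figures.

24.3 µM

v/Vmax = [S]/(Km+[S]) = 0.81, so [S] = Km·0.81/(1 − 0.81) = 5.7 × 4.263.
[S] = 24.3 µM.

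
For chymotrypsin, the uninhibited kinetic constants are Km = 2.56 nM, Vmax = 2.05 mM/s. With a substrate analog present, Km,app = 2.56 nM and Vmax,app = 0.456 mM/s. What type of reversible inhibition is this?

noncompetitive

Vmax decreases (2.05 → 0.456 mM/s) while Km is unchanged — pure noncompetitive inhibition.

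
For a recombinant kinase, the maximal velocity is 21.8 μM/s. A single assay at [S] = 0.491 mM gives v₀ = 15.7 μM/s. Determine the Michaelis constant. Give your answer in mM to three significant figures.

0.191 mM

From v = Vmax[S]/(Km+[S]), Km = [S](Vmax − v)/v.
Km = 0.491 × (21.8 − 15.7) / 15.7 = 2.995/15.7 = 0.191 mM.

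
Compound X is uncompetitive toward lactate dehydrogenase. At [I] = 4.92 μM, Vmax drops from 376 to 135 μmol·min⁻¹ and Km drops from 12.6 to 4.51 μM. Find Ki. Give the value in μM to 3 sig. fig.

2.76 μM

Uncompetitive: Vmax,app = Vmax/α (and Km,app = Km/α) with α = 1 + [I]/Ki.
α = Vmax/Vmax,app = 376/135 = 2.785.
Ki = [I]/(α − 1) = 4.92/1.785 = 2.76 μM.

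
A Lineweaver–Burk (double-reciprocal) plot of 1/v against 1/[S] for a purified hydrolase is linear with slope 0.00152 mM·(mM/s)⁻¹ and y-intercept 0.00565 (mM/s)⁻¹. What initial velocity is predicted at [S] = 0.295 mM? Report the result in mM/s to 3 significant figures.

92.6 mM/s

The y-intercept is 1/Vmax, so Vmax = 1/0.00565 = 177 mM/s.
The slope is Km/Vmax, so Km = 0.00152 × 177 = 0.269 mM.
Then v = 177 × 0.295/(0.269 + 0.295) = 92.6 mM/s.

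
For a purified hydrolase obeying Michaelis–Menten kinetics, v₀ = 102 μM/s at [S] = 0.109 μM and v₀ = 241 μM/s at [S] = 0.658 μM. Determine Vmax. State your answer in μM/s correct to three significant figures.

From v = Vmax[S]/(Km+[S]), each point gives Vmax = v(Km+[S])/[S].
Equating: 102(Km+0.109)/0.109 = 241(Km+0.658)/0.658.
935.8·Km + 102 = 366.3·Km + 241, so (935.8 − 366.3)·Km = 241 − 102.
Km = 139.0/569.5 = 0.244 μM; then Vmax = 102(0.244+0.109)/0.109 = 330 μM/s.

330 μM/s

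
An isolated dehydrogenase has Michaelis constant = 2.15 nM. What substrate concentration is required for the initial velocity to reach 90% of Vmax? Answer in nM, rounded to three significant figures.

v/Vmax = [S]/(Km+[S]) = 0.9, so [S] = Km·0.9/(1 − 0.9) = 2.15 × 9.000.
[S] = 19.4 nM.

19.4 nM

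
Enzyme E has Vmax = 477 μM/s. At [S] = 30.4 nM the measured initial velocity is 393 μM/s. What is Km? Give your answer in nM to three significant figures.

6.50 nM

v/Vmax = 393/477 = 0.8239 = [S]/(Km+[S]).
So Km + [S] = [S]/0.8239 = 36.90 nM, giving Km = 36.90 − 30.4 = 6.50 nM.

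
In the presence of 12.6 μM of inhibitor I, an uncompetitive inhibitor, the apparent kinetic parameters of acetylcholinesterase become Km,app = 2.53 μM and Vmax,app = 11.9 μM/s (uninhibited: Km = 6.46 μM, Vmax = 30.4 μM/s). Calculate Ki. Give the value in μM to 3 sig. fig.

Uncompetitive: Vmax,app = Vmax/α (and Km,app = Km/α) with α = 1 + [I]/Ki.
α = Vmax/Vmax,app = 30.4/11.9 = 2.555.
Ki = [I]/(α − 1) = 12.6/1.555 = 8.10 μM.

8.10 μM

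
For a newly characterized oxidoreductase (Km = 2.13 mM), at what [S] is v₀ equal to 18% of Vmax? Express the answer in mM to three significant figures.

0.468 mM

v/Vmax = [S]/(Km+[S]) = 0.18, so [S] = Km·0.18/(1 − 0.18) = 2.13 × 0.2195.
[S] = 0.468 mM.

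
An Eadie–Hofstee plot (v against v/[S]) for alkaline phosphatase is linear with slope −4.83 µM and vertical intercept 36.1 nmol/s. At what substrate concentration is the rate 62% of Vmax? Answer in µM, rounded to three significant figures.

The Eadie–Hofstee slope gives Km = 4.83 µM (slope = −Km).
v/Vmax = [S]/(Km+[S]) = 0.62 ⇒ [S] = Km·0.62/(1−0.62) = 4.83 × 1.632 = 7.88 µM.

7.88 µM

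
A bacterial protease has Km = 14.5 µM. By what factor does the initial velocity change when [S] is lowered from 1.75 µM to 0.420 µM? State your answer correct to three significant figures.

0.261

Since Vmax cancels, v₂/v₁ = [S]₂(Km+[S]₁) / [S]₁(Km+[S]₂).
= 0.420×(14.5+1.75) / (1.75×(14.5+0.420)) = 6.825/26.11 = 0.261.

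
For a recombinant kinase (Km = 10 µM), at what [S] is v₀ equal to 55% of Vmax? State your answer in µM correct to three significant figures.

12.2 µM

v/Vmax = [S]/(Km+[S]) = 0.55, so [S] = Km·0.55/(1 − 0.55) = 10 × 1.222.
[S] = 12.2 µM.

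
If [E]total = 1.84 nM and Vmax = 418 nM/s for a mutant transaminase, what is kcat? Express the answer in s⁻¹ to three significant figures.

kcat = Vmax/[E]total = 418 nM/s / 1.84 nM = 227 s⁻¹.

227 s⁻¹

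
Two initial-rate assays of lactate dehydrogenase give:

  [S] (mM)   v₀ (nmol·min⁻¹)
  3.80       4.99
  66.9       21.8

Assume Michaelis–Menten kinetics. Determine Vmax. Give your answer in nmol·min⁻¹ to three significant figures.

In reciprocal form, 1/v = (Km/Vmax)·(1/[S]) + 1/Vmax. The two points give (1/[S], 1/v) = (0.2632, 0.2004) and (0.01495, 0.04587).
Slope = (0.2004 − 0.04587)/(0.2632 − 0.01495) = 0.6226; intercept = 0.2004 − 0.6226×0.2632 = 0.03657.
Vmax = 1/intercept = 27.3 nmol·min⁻¹; Km = slope × Vmax = 0.6226 × 27.3 = 17.0 mM.

27.3 nmol·min⁻¹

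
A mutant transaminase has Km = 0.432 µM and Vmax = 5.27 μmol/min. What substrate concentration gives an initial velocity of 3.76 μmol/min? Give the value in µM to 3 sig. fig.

1.08 µM

Rearranging v = Vmax[S]/(Km+[S]) gives [S] = Km·v/(Vmax − v).
[S] = 0.432 × 3.76 / (5.27 − 3.76) = 1.624/1.510 = 1.08 µM.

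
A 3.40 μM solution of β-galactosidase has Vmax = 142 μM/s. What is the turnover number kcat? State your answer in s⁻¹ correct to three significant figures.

kcat = Vmax/[E]total = 142 μM/s / 3.40 μM = 41.8 s⁻¹.

41.8 s⁻¹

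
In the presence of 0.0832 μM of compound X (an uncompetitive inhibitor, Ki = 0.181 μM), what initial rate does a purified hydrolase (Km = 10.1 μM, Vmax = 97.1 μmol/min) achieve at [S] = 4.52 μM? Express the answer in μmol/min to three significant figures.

With α = 1 + [I]/Ki = 1 + 0.0832/0.181 = 1.460, the uncompetitive rate law is v = (Vmax/α)·[S] / (Km/α + [S]).
v = (97.1/1.460)×4.52 / (10.1/1.460 + 4.52) = 300.7/11.44 = 26.3 μmol/min.

26.3 μmol/min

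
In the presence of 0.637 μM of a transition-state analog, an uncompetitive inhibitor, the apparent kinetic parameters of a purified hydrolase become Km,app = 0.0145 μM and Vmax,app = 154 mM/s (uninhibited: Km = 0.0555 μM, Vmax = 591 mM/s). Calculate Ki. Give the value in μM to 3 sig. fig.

Uncompetitive: Vmax,app = Vmax/α (and Km,app = Km/α) with α = 1 + [I]/Ki.
α = Vmax/Vmax,app = 591/154 = 3.838.
Ki = [I]/(α − 1) = 0.637/2.838 = 0.224 μM.

0.224 μM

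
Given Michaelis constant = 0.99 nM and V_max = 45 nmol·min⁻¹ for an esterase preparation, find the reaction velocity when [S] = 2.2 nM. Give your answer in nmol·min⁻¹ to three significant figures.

v = Vmax·[S]/(Km + [S]) = 45 × 2.2 / (0.99 + 2.2)
  = 99.00 / 3.190 = 31.0 nmol·min⁻¹.

31.0 nmol·min⁻¹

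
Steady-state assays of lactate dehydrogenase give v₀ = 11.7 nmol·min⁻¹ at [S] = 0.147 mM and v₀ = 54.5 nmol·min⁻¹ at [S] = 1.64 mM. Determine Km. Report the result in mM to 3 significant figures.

0.923 mM

From v = Vmax[S]/(Km+[S]), each point gives Vmax = v(Km+[S])/[S].
Equating: 11.7(Km+0.147)/0.147 = 54.5(Km+1.64)/1.64.
79.59·Km + 11.7 = 33.23·Km + 54.5, so (79.59 − 33.23)·Km = 54.5 − 11.7.
Km = 42.80/46.36 = 0.923 mM; then Vmax = 11.7(0.923+0.147)/0.147 = 85.2 nmol·min⁻¹.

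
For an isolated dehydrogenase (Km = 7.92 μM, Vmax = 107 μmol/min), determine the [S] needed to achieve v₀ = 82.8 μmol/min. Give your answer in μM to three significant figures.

27.1 μM

The required fractional saturation is v/Vmax = 82.8/107 = 0.7738.
Then [S]/(Km+[S]) = 0.7738 ⇒ [S] = 7.92 × 0.7738/(1 − 0.7738) = 27.1 μM.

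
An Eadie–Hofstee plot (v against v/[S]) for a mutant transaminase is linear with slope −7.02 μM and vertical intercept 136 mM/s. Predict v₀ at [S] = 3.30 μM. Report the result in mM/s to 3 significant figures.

In the Eadie–Hofstee form v = Vmax − Km·(v/[S]), the slope is −Km and the intercept is Vmax, so Km = 7.02 μM and Vmax = 136 mM/s.
v = 136 × 3.30/(7.02 + 3.30) = 43.5 mM/s.

43.5 mM/s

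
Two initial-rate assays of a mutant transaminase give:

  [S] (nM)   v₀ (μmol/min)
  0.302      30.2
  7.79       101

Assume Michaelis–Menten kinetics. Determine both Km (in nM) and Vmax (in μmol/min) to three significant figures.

In reciprocal form, 1/v = (Km/Vmax)·(1/[S]) + 1/Vmax. The two points give (1/[S], 1/v) = (3.311, 0.03311) and (0.1284, 0.009901).
Slope = (0.03311 − 0.009901)/(3.311 − 0.1284) = 0.007293; intercept = 0.03311 − 0.007293×3.311 = 0.008965.
Vmax = 1/intercept = 112 μmol/min; Km = slope × Vmax = 0.007293 × 112 = 0.813 nM.

Km = 0.813 nM; Vmax = 112 μmol/min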